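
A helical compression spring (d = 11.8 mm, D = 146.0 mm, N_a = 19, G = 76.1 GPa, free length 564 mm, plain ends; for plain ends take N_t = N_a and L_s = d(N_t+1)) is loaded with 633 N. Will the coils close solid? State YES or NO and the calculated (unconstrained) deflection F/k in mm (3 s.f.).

k = Gd⁴/(8D³N_a) = (76.1×10³)(11.8⁴)/(8·146.0³·19) = 3.119 N/mm
N_t = 19; L_s = 11.8·20 = 236 mm; δ_solid = L₀ − L_s = 564 − 236 = 328 mm
δ = F/k = 633/3.119 = 202.95 mm
δ < δ_solid → spring does not go solid

NO, δ = 203 mm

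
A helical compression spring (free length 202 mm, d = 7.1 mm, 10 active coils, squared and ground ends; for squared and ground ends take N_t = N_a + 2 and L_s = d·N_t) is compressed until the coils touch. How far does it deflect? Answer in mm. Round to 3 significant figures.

117 mm

N_t = 12; L_s = 7.1·12 = 85.2 mm
δ_solid = L₀ − L_s = 202 − 85.2 = 116.8 mm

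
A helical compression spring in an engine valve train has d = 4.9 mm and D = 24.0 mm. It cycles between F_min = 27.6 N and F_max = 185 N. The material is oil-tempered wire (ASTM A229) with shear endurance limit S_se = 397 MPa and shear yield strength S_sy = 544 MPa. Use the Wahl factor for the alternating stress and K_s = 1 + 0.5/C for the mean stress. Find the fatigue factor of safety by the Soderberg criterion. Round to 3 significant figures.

C = D/d = 24.0/4.9 = 4.8980; K_W = (4C−1)/(4C−4)+0.615/C = 1.3180; K_s = 1+0.5/C = 1.1021
F_a = (F_max−F_min)/2 = 78.7 N; F_m = (F_max+F_min)/2 = 106.3 N
τ_a = K_W·8F_aD/(πd³) = 1.3180 × 40.883 = 53.882 MPa
τ_m = K_s·8F_mD/(πd³) = 1.1021 × 55.22 = 60.857 MPa
Soderberg: 1/n_f = τ_a/S_se + τ_m/S_sy = 53.882/397 + 60.857/544 = 0.13572 + 0.11187 = 0.24759
n_f = 1/0.24759 = 4.039

4.04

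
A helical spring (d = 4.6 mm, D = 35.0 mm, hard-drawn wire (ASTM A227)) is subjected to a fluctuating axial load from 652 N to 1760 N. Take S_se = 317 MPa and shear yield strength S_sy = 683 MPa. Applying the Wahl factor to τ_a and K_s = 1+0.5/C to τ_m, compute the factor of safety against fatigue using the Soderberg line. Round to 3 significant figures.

C = D/d = 35.0/4.6 = 7.6087; K_W = (4C−1)/(4C−4)+0.615/C = 1.1943; K_s = 1+0.5/C = 1.0657
F_a = (F_max−F_min)/2 = 554 N; F_m = (F_max+F_min)/2 = 1206 N
τ_a = K_W·8F_aD/(πd³) = 1.1943 × 507.28 = 605.85 MPa
τ_m = K_s·8F_mD/(πd³) = 1.0657 × 1104.3 = 1176.9 MPa
Soderberg: 1/n_f = τ_a/S_se + τ_m/S_sy = 605.85/317 + 1176.9/683 = 1.91119 + 1.72307 = 3.6343
n_f = 1/3.6343 = 0.2752

0.275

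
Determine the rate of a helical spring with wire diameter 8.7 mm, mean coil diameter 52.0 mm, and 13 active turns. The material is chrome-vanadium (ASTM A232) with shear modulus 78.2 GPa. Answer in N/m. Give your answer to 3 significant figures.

k = Gd⁴/(8D³N_a) = (78.2×10³ × 8.7⁴) / (8 × 52.0³ × 13)
  = 4.48006e+08 / 1.46232e+07 = 30.637 N/mm = 30637 N/m

30600 N/m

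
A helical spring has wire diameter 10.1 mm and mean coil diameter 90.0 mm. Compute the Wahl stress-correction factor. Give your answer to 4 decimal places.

C = D/d = 90.0/10.1 = 8.9109
K_W = (4C−1)/(4C−4) + 0.615/C = 34.644/31.644 + 0.0690 = 1.1638

1.1638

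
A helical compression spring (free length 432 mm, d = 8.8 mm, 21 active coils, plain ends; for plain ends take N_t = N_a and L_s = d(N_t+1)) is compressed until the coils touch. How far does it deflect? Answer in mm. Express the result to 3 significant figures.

N_t = 21; L_s = 8.8·22 = 193.6 mm
δ_solid = L₀ − L_s = 432 − 193.6 = 238.4 mm

238 mm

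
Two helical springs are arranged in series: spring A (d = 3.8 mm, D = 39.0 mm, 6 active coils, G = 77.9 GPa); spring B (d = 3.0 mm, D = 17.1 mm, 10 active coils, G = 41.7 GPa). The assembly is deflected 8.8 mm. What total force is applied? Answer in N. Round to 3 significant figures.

k_A = Gd⁴/(8D³N_a) = (77.9×10³)(3.8⁴)/(8·39.0³·6) = 5.7048 N/mm
k_B = Gd⁴/(8D³N_a) = (41.7×10³)(3.0⁴)/(8·17.1³·10) = 8.4439 N/mm
Series: 1/k_eq = 1/5.7048 + 1/8.4439 = 0.29372; k_eq = 3.4046 N/mm
F = k_eq·δ = 3.4046·8.8 = 29.96 N

30.0 N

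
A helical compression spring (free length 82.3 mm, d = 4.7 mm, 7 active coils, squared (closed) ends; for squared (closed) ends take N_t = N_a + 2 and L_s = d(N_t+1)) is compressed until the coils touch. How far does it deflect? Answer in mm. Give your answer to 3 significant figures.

N_t = 9; L_s = 4.7·10 = 47 mm
δ_solid = L₀ − L_s = 82.3 − 47 = 35.3 mm

35.3 mm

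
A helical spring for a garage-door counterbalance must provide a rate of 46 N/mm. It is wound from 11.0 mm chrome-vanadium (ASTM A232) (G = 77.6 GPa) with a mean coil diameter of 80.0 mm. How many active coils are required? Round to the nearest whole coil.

6

N_a = Gd⁴/(8D³k) = (77.6×10³ × 11.0⁴)/(8 × 80.0³ × 46)
    = 1.13614e+09 / 1.88416e+08 = 6.03 → 6 coils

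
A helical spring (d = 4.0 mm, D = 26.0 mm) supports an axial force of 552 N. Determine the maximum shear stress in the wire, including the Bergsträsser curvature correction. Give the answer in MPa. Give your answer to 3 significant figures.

Spring index C = D/d = 26.0/4.0 = 6.5000
K_B = (4C+2)/(4C−3) = 28.000/23.000 = 1.2174
τ₀ = 8FD/(πd³) = 8·552·26.0/(π·4.0³) = 114816/201.06 = 571.05 MPa
τ_max = K·τ₀ = 1.2174 × 571.05 = 695.19 MPa

695 MPa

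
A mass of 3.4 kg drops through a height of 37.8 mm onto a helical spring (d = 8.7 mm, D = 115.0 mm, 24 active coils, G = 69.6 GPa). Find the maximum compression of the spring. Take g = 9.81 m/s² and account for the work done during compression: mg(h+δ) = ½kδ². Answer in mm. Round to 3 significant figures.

k = Gd⁴/(8D³N_a) = (69.6×10³)(8.7⁴)/(8·115.0³·24) = 1.3655 N/mm
W = mg = 3.4 × 9.81 = 33.354 N
½kδ² − Wδ − Wh = 0 → δ = (W + √(W² + 2kWh))/k
δ = (33.354 + √(1112.5 + 3443.19))/1.3655 = (33.354 + 67.496)/1.3655 = 73.856 mm

73.9 mm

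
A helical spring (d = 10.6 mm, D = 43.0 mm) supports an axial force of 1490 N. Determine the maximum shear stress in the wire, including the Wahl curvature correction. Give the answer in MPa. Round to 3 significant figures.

Spring index C = D/d = 43.0/10.6 = 4.0566
K_W = (4C−1)/(4C−4) + 0.615/C = 15.226/12.226 + 0.1516 = 1.3970
τ₀ = 8FD/(πd³) = 8·1490·43.0/(π·10.6³) = 512560/3741.7 = 136.99 MPa
τ_max = K·τ₀ = 1.3970 × 136.99 = 191.37 MPa

191 MPa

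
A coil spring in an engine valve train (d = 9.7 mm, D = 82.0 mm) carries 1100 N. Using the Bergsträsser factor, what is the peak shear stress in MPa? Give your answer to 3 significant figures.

293 MPa

Spring index C = D/d = 82.0/9.7 = 8.4536
K_B = (4C+2)/(4C−3) = 35.814/30.814 = 1.1623
τ₀ = 8FD/(πd³) = 8·1100·82.0/(π·9.7³) = 721600/2867.2 = 251.67 MPa
τ_max = K·τ₀ = 1.1623 × 251.67 = 292.51 MPa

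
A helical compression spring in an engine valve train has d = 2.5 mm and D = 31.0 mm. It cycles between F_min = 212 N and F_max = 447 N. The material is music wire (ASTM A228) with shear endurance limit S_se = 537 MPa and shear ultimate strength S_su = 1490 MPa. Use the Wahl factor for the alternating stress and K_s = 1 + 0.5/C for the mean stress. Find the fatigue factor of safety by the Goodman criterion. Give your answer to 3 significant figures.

0.417

C = D/d = 31.0/2.5 = 12.4000; K_W = (4C−1)/(4C−4)+0.615/C = 1.1154; K_s = 1+0.5/C = 1.0403
F_a = (F_max−F_min)/2 = 117.5 N; F_m = (F_max+F_min)/2 = 329.5 N
τ_a = K_W·8F_aD/(πd³) = 1.1154 × 593.64 = 662.13 MPa
τ_m = K_s·8F_mD/(πd³) = 1.0403 × 1664.7 = 1731.8 MPa
Goodman: 1/n_f = τ_a/S_se + τ_m/S_su = 662.13/537 + 1731.8/1490 = 1.23302 + 1.16230 = 2.3953
n_f = 1/2.3953 = 0.4175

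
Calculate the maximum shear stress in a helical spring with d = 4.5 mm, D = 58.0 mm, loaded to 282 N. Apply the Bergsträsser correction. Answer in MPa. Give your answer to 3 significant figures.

504 MPa

Spring index C = D/d = 58.0/4.5 = 12.8889
K_B = (4C+2)/(4C−3) = 53.556/48.556 = 1.1030
τ₀ = 8FD/(πd³) = 8·282·58.0/(π·4.5³) = 130848/286.28 = 457.07 MPa
τ_max = K·τ₀ = 1.1030 × 457.07 = 504.13 MPa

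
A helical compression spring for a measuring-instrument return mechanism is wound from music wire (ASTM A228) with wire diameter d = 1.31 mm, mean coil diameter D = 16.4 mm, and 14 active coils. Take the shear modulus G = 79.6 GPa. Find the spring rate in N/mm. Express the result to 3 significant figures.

0.475 N/mm

k = Gd⁴/(8D³N_a) = (79.6×10³ × 1.31⁴) / (8 × 16.4³ × 14)
  = 234422 / 494026 = 0.47451 N/mm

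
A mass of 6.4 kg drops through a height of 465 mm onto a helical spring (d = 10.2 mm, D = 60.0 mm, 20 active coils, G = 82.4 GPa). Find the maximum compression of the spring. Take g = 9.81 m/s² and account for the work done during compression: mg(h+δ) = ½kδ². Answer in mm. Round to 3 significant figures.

k = Gd⁴/(8D³N_a) = (82.4×10³)(10.2⁴)/(8·60.0³·20) = 25.808 N/mm
W = mg = 6.4 × 9.81 = 62.784 N
½kδ² − Wδ − Wh = 0 → δ = (W + √(W² + 2kWh))/k
δ = (62.784 + √(3941.8 + 1.50691e+06))/25.808 = (62.784 + 1229.2)/25.808 = 50.06 mm

50.1 mm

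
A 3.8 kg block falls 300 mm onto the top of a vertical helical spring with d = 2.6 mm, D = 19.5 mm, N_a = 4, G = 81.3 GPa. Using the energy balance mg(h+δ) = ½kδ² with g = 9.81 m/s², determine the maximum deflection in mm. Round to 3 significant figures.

40.3 mm

k = Gd⁴/(8D³N_a) = (81.3×10³)(2.6⁴)/(8·19.5³·4) = 15.658 N/mm
W = mg = 3.8 × 9.81 = 37.278 N
½kδ² − Wδ − Wh = 0 → δ = (W + √(W² + 2kWh))/k
δ = (37.278 + √(1389.6 + 350214))/15.658 = (37.278 + 592.96)/15.658 = 40.251 mm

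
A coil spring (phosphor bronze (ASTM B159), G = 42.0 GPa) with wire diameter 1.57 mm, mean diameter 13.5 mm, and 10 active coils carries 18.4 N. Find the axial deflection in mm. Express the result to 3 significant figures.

k = Gd⁴/(8D³N_a) = (42.0×10³)(1.57⁴)/(8·13.5³·10) = 1.2965 N/mm
δ = F/k = 18.4 / 1.2965 = 14.193 mm

14.2 mm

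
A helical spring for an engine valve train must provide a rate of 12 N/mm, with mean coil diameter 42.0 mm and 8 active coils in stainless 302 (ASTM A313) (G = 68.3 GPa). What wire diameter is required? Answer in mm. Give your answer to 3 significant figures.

5.37 mm

d = (8D³N_a·k / G)^(1/4) = (8·42.0³·8·12 / (68.3×10³))^0.25
  = (833.08)^0.25 = 5.3724 mm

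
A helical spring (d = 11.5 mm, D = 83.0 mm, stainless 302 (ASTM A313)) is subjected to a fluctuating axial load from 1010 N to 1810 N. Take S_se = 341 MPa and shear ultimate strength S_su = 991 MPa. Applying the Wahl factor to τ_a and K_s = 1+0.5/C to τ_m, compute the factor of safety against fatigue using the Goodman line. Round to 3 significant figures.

C = D/d = 83.0/11.5 = 7.2174; K_W = (4C−1)/(4C−4)+0.615/C = 1.2058; K_s = 1+0.5/C = 1.0693
F_a = (F_max−F_min)/2 = 400 N; F_m = (F_max+F_min)/2 = 1410 N
τ_a = K_W·8F_aD/(πd³) = 1.2058 × 55.588 = 67.031 MPa
τ_m = K_s·8F_mD/(πd³) = 1.0693 × 195.95 = 209.52 MPa
Goodman: 1/n_f = τ_a/S_se + τ_m/S_su = 67.031/341 + 209.52/991 = 0.19657 + 0.21143 = 0.408
n_f = 1/0.408 = 2.451

2.45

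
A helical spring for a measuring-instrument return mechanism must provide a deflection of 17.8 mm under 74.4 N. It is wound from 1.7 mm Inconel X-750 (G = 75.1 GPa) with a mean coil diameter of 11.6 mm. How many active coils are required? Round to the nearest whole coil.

12

Required rate k = F/δ = 74.4/17.8 = 4.1798 N/mm
N_a = Gd⁴/(8D³k) = (75.1×10³ × 1.7⁴)/(8 × 11.6³ × 4.1798)
    = 627243 / 52193.6 = 12.02 → 12 coils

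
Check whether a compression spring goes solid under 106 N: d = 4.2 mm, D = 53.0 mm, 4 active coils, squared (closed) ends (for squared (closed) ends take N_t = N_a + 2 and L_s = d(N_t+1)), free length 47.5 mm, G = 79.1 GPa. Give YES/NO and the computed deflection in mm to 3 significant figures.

YES, δ = 20.5 mm

k = Gd⁴/(8D³N_a) = (79.1×10³)(4.2⁴)/(8·53.0³·4) = 5.1665 N/mm
N_t = 6; L_s = 4.2·7 = 29.4 mm; δ_solid = L₀ − L_s = 47.5 − 29.4 = 18.1 mm
δ = F/k = 106/5.1665 = 20.517 mm
δ ≥ δ_solid → spring goes solid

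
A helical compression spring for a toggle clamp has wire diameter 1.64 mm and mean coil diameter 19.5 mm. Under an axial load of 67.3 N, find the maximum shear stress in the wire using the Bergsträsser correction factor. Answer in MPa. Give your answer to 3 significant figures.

843 MPa

Spring index C = D/d = 19.5/1.64 = 11.8902
K_B = (4C+2)/(4C−3) = 49.561/44.561 = 1.1122
τ₀ = 8FD/(πd³) = 8·67.3·19.5/(π·1.64³) = 10498.8/13.857 = 757.63 MPa
τ_max = K·τ₀ = 1.1122 × 757.63 = 842.64 MPa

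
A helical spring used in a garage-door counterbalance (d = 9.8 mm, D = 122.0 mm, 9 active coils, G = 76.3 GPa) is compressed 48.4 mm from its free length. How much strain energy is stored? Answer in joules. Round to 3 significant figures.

k = Gd⁴/(8D³N_a) = (76.3×10³)(9.8⁴)/(8·122.0³·9) = 5.3829 N/mm
U = ½kδ² = 0.5 × 5.3829 × 48.4² = 6304.9 N·mm = 6.3049 J

6.30 J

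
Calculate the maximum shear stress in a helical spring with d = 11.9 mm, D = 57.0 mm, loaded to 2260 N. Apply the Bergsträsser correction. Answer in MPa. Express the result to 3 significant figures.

Spring index C = D/d = 57.0/11.9 = 4.7899
K_B = (4C+2)/(4C−3) = 21.160/16.160 = 1.3094
τ₀ = 8FD/(πd³) = 8·2260·57.0/(π·11.9³) = 1.03056e+06/5294.1 = 194.66 MPa
τ_max = K·τ₀ = 1.3094 × 194.66 = 254.89 MPa

255 MPa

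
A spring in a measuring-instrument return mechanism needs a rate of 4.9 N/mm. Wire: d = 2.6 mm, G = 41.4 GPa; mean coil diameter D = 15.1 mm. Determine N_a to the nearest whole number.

14

N_a = Gd⁴/(8D³k) = (41.4×10³ × 2.6⁴)/(8 × 15.1³ × 4.9)
    = 1.89188e+06 / 134964 = 14.02 → 14 coils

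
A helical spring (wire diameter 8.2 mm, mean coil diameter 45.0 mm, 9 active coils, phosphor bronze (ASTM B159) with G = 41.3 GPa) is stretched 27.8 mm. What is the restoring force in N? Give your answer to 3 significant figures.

k = Gd⁴/(8D³N_a) = (41.3×10³)(8.2⁴)/(8·45.0³·9) = 28.46 N/mm
F = k·δ = 28.46 × 27.8 = 791.19 N

791 N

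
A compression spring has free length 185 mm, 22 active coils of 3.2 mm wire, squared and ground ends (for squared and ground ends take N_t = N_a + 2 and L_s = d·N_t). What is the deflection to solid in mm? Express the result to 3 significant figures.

108 mm

N_t = 24; L_s = 3.2·24 = 76.8 mm
δ_solid = L₀ − L_s = 185 − 76.8 = 108.2 mm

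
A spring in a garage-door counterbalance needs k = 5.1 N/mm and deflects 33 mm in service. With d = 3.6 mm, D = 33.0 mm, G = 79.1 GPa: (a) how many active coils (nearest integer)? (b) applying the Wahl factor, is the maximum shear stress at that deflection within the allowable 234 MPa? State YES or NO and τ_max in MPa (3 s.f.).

N_a = Gd⁴/(8D³k) = (79.1×10³)(3.6⁴)/(8·33.0³·5.1) = 9.061 → N_a = 9
Actual rate k = Gd⁴/(8D³·9) = 5.1347 N/mm
Working load F = kδ = 5.1347·33 = 169.44 N
C = 33.0/3.6 = 9.1667; K_W = (4C−1)/(4C−4)+0.615/C = 1.1589
τ_max = K_W·8FD/(πd³) = 1.1589·305.19 = 353.7 MPa
τ_max > 234 MPa → exceeds allowable

(a) 9 coils; (b) NO, τ_max = 354 MPa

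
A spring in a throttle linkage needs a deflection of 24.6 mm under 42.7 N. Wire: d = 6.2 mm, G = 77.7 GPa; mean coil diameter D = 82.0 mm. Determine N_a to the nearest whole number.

Required rate k = F/δ = 42.7/24.6 = 1.7358 N/mm
N_a = Gd⁴/(8D³k) = (77.7×10³ × 6.2⁴)/(8 × 82.0³ × 1.7358)
    = 1.14812e+08 / 7.65639e+06 = 15 → 15 coils

15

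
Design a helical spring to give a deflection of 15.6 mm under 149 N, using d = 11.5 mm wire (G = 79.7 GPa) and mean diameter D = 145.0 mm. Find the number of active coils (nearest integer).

6

Required rate k = F/δ = 149/15.6 = 9.5513 N/mm
N_a = Gd⁴/(8D³k) = (79.7×10³ × 11.5⁴)/(8 × 145.0³ × 9.5513)
    = 1.39396e+09 / 2.32946e+08 = 5.984 → 6 coils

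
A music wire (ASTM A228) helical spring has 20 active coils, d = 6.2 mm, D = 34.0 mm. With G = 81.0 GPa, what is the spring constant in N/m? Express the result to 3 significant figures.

19000 N/m

k = Gd⁴/(8D³N_a) = (81.0×10³ × 6.2⁴) / (8 × 34.0³ × 20)
  = 1.19688e+08 / 6.28864e+06 = 19.032 N/mm = 19032 N/m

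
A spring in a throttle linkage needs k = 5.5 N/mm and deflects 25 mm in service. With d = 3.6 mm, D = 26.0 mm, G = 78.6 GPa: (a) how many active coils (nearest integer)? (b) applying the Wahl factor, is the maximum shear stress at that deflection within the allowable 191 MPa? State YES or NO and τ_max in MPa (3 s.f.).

N_a = Gd⁴/(8D³k) = (78.6×10³)(3.6⁴)/(8·26.0³·5.5) = 17.07 → N_a = 17
Actual rate k = Gd⁴/(8D³·17) = 5.523 N/mm
Working load F = kδ = 5.523·25 = 138.07 N
C = 26.0/3.6 = 7.2222; K_W = (4C−1)/(4C−4)+0.615/C = 1.2057
τ_max = K_W·8FD/(πd³) = 1.2057·195.94 = 236.24 MPa
τ_max > 191 MPa → exceeds allowable

(a) 17 coils; (b) NO, τ_max = 236 MPa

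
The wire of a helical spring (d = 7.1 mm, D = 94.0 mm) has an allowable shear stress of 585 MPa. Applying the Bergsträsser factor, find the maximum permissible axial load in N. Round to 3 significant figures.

C = D/d = 94.0/7.1 = 13.2394
K_B = (4C+2)/(4C−3) = 54.958/49.958 = 1.1001
τ_max = K·8FD/(πd³) → F_max = τ_allow·πd³/(8DK)
F_max = 585·π·7.1³/(8·94.0·1.1001) = 6.5778e+05/827.26 = 795.13 N

795 N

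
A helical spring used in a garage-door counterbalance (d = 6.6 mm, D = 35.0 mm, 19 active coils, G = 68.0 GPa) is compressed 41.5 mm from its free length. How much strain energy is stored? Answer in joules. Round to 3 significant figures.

k = Gd⁴/(8D³N_a) = (68.0×10³)(6.6⁴)/(8·35.0³·19) = 19.799 N/mm
U = ½kδ² = 0.5 × 19.799 × 41.5² = 17049 N·mm = 17.049 J

17.0 J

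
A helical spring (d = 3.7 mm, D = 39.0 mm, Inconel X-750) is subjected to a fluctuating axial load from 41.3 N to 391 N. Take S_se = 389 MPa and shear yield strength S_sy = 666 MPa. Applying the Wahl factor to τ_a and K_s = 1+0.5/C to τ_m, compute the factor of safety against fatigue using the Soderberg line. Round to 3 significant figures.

0.599

C = D/d = 39.0/3.7 = 10.5405; K_W = (4C−1)/(4C−4)+0.615/C = 1.1370; K_s = 1+0.5/C = 1.0474
F_a = (F_max−F_min)/2 = 174.85 N; F_m = (F_max+F_min)/2 = 216.15 N
τ_a = K_W·8F_aD/(πd³) = 1.1370 × 342.82 = 389.77 MPa
τ_m = K_s·8F_mD/(πd³) = 1.0474 × 423.79 = 443.9 MPa
Soderberg: 1/n_f = τ_a/S_se + τ_m/S_sy = 389.77/389 + 443.9/666 = 1.00198 + 0.66651 = 1.6685
n_f = 1/1.6685 = 0.5993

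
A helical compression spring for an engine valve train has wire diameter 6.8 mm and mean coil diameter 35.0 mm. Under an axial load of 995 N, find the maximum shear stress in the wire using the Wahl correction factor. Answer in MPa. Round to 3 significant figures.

Spring index C = D/d = 35.0/6.8 = 5.1471
K_W = (4C−1)/(4C−4) + 0.615/C = 19.588/16.588 + 0.1195 = 1.3003
τ₀ = 8FD/(πd³) = 8·995·35.0/(π·6.8³) = 278600/987.82 = 282.04 MPa
τ_max = K·τ₀ = 1.3003 × 282.04 = 366.74 MPa

367 MPa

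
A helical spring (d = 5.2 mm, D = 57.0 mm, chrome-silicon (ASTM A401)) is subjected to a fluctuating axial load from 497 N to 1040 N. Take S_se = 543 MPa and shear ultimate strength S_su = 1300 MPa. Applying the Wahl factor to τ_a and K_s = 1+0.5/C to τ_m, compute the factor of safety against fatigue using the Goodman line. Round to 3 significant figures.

C = D/d = 57.0/5.2 = 10.9615; K_W = (4C−1)/(4C−4)+0.615/C = 1.1314; K_s = 1+0.5/C = 1.0456
F_a = (F_max−F_min)/2 = 271.5 N; F_m = (F_max+F_min)/2 = 768.5 N
τ_a = K_W·8F_aD/(πd³) = 1.1314 × 280.27 = 317.09 MPa
τ_m = K_s·8F_mD/(πd³) = 1.0456 × 793.32 = 829.51 MPa
Goodman: 1/n_f = τ_a/S_se + τ_m/S_su = 317.09/543 + 829.51/1300 = 0.58397 + 0.63808 = 1.2221
n_f = 1/1.2221 = 0.8183

0.818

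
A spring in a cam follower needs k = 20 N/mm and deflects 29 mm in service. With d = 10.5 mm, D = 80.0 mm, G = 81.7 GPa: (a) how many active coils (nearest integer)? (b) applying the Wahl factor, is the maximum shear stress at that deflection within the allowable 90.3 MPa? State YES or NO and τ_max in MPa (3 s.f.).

N_a = Gd⁴/(8D³k) = (81.7×10³)(10.5⁴)/(8·80.0³·20) = 12.12 → N_a = 12
Actual rate k = Gd⁴/(8D³·12) = 20.204 N/mm
Working load F = kδ = 20.204·29 = 585.92 N
C = 80.0/10.5 = 7.6190; K_W = (4C−1)/(4C−4)+0.615/C = 1.1940
τ_max = K_W·8FD/(πd³) = 1.1940·103.11 = 123.12 MPa
τ_max > 90.3 MPa → exceeds allowable

(a) 12 coils; (b) NO, τ_max = 123 MPa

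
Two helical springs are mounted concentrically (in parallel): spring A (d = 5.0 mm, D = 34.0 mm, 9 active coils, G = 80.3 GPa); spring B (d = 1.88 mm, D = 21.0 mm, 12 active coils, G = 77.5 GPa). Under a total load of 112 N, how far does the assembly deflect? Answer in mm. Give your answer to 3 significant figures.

5.95 mm

k_A = Gd⁴/(8D³N_a) = (80.3×10³)(5.0⁴)/(8·34.0³·9) = 17.735 N/mm
k_B = Gd⁴/(8D³N_a) = (77.5×10³)(1.88⁴)/(8·21.0³·12) = 1.0889 N/mm
Parallel: k_eq = 17.735 + 1.0889 = 18.824 N/mm
δ = F/k_eq = 112/18.824 = 5.9499 mm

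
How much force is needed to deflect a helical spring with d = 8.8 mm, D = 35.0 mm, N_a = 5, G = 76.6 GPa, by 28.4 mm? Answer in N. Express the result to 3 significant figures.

k = Gd⁴/(8D³N_a) = (76.6×10³)(8.8⁴)/(8·35.0³·5) = 267.85 N/mm
F = k·δ = 267.85 × 28.4 = 7607 N

7610 N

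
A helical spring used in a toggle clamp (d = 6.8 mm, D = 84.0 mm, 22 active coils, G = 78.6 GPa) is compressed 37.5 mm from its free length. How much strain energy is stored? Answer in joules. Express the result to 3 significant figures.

1.13 J

k = Gd⁴/(8D³N_a) = (78.6×10³)(6.8⁴)/(8·84.0³·22) = 1.611 N/mm
U = ½kδ² = 0.5 × 1.611 × 37.5² = 1132.8 N·mm = 1.1328 J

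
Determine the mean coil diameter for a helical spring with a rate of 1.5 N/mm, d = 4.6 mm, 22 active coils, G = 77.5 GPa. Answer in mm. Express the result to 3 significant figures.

D = (Gd⁴/(8N_a·k))^(1/3) = (77.5×10³·4.6⁴/(8·22·1.5))^(1/3)
  = (131440)^(1/3) = 50.8444 mm

50.8 mm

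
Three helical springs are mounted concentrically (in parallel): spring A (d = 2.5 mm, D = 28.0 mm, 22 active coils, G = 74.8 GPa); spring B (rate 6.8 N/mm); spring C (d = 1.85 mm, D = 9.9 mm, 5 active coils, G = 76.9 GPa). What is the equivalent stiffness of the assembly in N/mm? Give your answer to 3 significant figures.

30.8 N/mm

k_A = Gd⁴/(8D³N_a) = (74.8×10³)(2.5⁴)/(8·28.0³·22) = 0.75627 N/mm
k_C = Gd⁴/(8D³N_a) = (76.9×10³)(1.85⁴)/(8·9.9³·5) = 23.209 N/mm
Parallel: k_eq = 0.75627 + 6.8 + 23.209 = 30.765 N/mm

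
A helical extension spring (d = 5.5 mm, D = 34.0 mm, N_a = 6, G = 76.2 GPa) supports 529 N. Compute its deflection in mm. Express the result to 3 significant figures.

k = Gd⁴/(8D³N_a) = (76.2×10³)(5.5⁴)/(8·34.0³·6) = 36.96 N/mm
δ = F/k = 529 / 36.96 = 14.313 mm

14.3 mm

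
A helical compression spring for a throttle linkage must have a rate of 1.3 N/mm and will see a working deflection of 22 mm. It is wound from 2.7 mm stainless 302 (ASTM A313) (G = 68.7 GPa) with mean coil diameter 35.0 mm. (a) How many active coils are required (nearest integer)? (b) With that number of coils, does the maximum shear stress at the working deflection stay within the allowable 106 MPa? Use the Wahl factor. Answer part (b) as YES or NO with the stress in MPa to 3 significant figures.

N_a = Gd⁴/(8D³k) = (68.7×10³)(2.7⁴)/(8·35.0³·1.3) = 8.188 → N_a = 8
Actual rate k = Gd⁴/(8D³·8) = 1.3305 N/mm
Working load F = kδ = 1.3305·22 = 29.272 N
C = 35.0/2.7 = 12.9630; K_W = (4C−1)/(4C−4)+0.615/C = 1.1101
τ_max = K_W·8FD/(πd³) = 1.1101·132.55 = 147.14 MPa
τ_max > 106 MPa → exceeds allowable

(a) 8 coils; (b) NO, τ_max = 147 MPa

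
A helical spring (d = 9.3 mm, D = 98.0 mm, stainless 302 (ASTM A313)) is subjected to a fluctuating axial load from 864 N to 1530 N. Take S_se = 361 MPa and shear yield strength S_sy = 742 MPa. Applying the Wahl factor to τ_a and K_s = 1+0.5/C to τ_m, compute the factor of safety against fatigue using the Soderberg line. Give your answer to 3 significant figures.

1.18

C = D/d = 98.0/9.3 = 10.5376; K_W = (4C−1)/(4C−4)+0.615/C = 1.1370; K_s = 1+0.5/C = 1.0474
F_a = (F_max−F_min)/2 = 333 N; F_m = (F_max+F_min)/2 = 1197 N
τ_a = K_W·8F_aD/(πd³) = 1.1370 × 103.31 = 117.47 MPa
τ_m = K_s·8F_mD/(πd³) = 1.0474 × 371.37 = 389 MPa
Soderberg: 1/n_f = τ_a/S_se + τ_m/S_sy = 117.47/361 + 389/742 = 0.32540 + 0.52425 = 0.84965
n_f = 1/0.84965 = 1.177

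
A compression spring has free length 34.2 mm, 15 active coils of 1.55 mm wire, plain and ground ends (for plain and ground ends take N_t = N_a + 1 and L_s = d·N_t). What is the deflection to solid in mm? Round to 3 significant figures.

N_t = 16; L_s = 1.55·16 = 24.8 mm
δ_solid = L₀ − L_s = 34.2 − 24.8 = 9.4 mm

9.40 mm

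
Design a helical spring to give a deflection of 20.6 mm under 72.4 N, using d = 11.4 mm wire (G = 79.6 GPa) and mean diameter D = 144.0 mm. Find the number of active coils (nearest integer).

Required rate k = F/δ = 72.4/20.6 = 3.5146 N/mm
N_a = Gd⁴/(8D³k) = (79.6×10³ × 11.4⁴)/(8 × 144.0³ × 3.5146)
    = 1.34441e+09 / 8.39554e+07 = 16.01 → 16 coils

16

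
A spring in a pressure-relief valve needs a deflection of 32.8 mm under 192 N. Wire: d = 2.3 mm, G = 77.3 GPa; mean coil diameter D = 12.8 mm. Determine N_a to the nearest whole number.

22

Required rate k = F/δ = 192/32.8 = 5.8537 N/mm
N_a = Gd⁴/(8D³k) = (77.3×10³ × 2.3⁴)/(8 × 12.8³ × 5.8537)
    = 2.16317e+06 / 98208.1 = 22.03 → 22 coils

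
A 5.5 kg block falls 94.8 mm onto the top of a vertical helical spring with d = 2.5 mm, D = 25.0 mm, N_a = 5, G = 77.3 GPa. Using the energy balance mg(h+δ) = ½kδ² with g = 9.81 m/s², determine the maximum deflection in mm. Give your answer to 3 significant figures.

k = Gd⁴/(8D³N_a) = (77.3×10³)(2.5⁴)/(8·25.0³·5) = 4.8312 N/mm
W = mg = 5.5 × 9.81 = 53.955 N
½kδ² − Wδ − Wh = 0 → δ = (W + √(W² + 2kWh))/k
δ = (53.955 + √(2911.1 + 49423))/4.8312 = (53.955 + 228.77)/4.8312 = 58.519 mm

58.5 mm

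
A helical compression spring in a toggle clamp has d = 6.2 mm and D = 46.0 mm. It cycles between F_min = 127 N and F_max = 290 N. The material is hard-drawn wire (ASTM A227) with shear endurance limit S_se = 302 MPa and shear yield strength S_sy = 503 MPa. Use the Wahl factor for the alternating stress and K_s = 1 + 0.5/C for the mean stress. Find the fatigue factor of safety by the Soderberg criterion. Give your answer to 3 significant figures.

2.66

C = D/d = 46.0/6.2 = 7.4194; K_W = (4C−1)/(4C−4)+0.615/C = 1.1997; K_s = 1+0.5/C = 1.0674
F_a = (F_max−F_min)/2 = 81.5 N; F_m = (F_max+F_min)/2 = 208.5 N
τ_a = K_W·8F_aD/(πd³) = 1.1997 × 40.057 = 48.058 MPa
τ_m = K_s·8F_mD/(πd³) = 1.0674 × 102.48 = 109.38 MPa
Soderberg: 1/n_f = τ_a/S_se + τ_m/S_sy = 48.058/302 + 109.38/503 = 0.15913 + 0.21746 = 0.37659
n_f = 1/0.37659 = 2.655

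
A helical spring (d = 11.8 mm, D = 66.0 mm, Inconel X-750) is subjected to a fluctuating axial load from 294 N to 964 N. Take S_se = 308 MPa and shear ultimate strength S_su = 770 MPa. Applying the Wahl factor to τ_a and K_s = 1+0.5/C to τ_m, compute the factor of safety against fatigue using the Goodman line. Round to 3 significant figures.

C = D/d = 66.0/11.8 = 5.5932; K_W = (4C−1)/(4C−4)+0.615/C = 1.2732; K_s = 1+0.5/C = 1.0894
F_a = (F_max−F_min)/2 = 335 N; F_m = (F_max+F_min)/2 = 629 N
τ_a = K_W·8F_aD/(πd³) = 1.2732 × 34.268 = 43.631 MPa
τ_m = K_s·8F_mD/(πd³) = 1.0894 × 64.341 = 70.093 MPa
Goodman: 1/n_f = τ_a/S_se + τ_m/S_su = 43.631/308 + 70.093/770 = 0.14166 + 0.09103 = 0.23269
n_f = 1/0.23269 = 4.298

4.30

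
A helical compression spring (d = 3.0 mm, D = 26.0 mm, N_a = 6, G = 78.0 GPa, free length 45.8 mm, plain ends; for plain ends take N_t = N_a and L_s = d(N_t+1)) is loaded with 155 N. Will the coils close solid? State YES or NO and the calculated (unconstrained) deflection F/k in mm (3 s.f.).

NO, δ = 20.7 mm

k = Gd⁴/(8D³N_a) = (78.0×10³)(3.0⁴)/(8·26.0³·6) = 7.4889 N/mm
N_t = 6; L_s = 3.0·7 = 21 mm; δ_solid = L₀ − L_s = 45.8 − 21 = 24.8 mm
δ = F/k = 155/7.4889 = 20.697 mm
δ < δ_solid → spring does not go solid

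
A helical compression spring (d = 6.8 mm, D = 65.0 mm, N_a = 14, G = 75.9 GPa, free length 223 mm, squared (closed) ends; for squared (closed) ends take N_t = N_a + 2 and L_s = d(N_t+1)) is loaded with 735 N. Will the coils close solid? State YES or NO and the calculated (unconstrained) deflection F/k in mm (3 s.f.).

YES, δ = 139 mm

k = Gd⁴/(8D³N_a) = (75.9×10³)(6.8⁴)/(8·65.0³·14) = 5.2762 N/mm
N_t = 16; L_s = 6.8·17 = 115.6 mm; δ_solid = L₀ − L_s = 223 − 115.6 = 107.4 mm
δ = F/k = 735/5.2762 = 139.31 mm
δ ≥ δ_solid → spring goes solid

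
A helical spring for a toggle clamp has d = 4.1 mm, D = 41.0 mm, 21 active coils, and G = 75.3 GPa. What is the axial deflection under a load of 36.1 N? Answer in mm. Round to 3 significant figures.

k = Gd⁴/(8D³N_a) = (75.3×10³)(4.1⁴)/(8·41.0³·21) = 1.8377 N/mm
δ = F/k = 36.1 / 1.8377 = 19.644 mm

19.6 mm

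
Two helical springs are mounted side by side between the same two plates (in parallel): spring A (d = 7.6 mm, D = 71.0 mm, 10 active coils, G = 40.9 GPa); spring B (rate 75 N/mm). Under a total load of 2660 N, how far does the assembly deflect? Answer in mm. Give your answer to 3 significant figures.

k_A = Gd⁴/(8D³N_a) = (40.9×10³)(7.6⁴)/(8·71.0³·10) = 4.7655 N/mm
Parallel: k_eq = 4.7655 + 75 = 79.766 N/mm
δ = F/k_eq = 2660/79.766 = 33.348 mm

33.3 mm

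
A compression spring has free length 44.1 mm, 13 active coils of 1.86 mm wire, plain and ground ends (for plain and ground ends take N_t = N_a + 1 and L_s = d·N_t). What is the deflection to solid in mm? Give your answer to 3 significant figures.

N_t = 14; L_s = 1.86·14 = 26.04 mm
δ_solid = L₀ − L_s = 44.1 − 26.04 = 18.06 mm

18.1 mm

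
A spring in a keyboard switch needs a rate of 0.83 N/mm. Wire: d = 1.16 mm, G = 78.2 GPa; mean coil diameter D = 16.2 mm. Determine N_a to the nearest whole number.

N_a = Gd⁴/(8D³k) = (78.2×10³ × 1.16⁴)/(8 × 16.2³ × 0.83)
    = 141592 / 28230.1 = 5.016 → 5 coils

5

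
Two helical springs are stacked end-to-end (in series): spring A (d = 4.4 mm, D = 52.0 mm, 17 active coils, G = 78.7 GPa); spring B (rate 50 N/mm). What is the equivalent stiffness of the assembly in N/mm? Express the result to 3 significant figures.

1.50 N/mm

k_A = Gd⁴/(8D³N_a) = (78.7×10³)(4.4⁴)/(8·52.0³·17) = 1.5425 N/mm
Series: 1/k_eq = 1/1.5425 + 1/50 = 0.66828; k_eq = 1.4964 N/mm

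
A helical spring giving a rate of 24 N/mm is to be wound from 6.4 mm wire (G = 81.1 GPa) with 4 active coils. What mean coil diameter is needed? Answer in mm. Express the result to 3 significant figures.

56.2 mm

D = (Gd⁴/(8N_a·k))^(1/3) = (81.1×10³·6.4⁴/(8·4·24))^(1/3)
  = (177166)^(1/3) = 56.1642 mm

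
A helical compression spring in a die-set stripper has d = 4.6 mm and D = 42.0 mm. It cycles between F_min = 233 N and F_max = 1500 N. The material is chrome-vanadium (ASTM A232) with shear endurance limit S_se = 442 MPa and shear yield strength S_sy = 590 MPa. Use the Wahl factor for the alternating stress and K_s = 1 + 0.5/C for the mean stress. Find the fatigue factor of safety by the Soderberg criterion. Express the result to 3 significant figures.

C = D/d = 42.0/4.6 = 9.1304; K_W = (4C−1)/(4C−4)+0.615/C = 1.1596; K_s = 1+0.5/C = 1.0548
F_a = (F_max−F_min)/2 = 633.5 N; F_m = (F_max+F_min)/2 = 866.5 N
τ_a = K_W·8F_aD/(πd³) = 1.1596 × 696.09 = 807.18 MPa
τ_m = K_s·8F_mD/(πd³) = 1.0548 × 952.1 = 1004.2 MPa
Soderberg: 1/n_f = τ_a/S_se + τ_m/S_sy = 807.18/442 + 1004.2/590 = 1.82621 + 1.70211 = 3.5283
n_f = 1/3.5283 = 0.2834

0.283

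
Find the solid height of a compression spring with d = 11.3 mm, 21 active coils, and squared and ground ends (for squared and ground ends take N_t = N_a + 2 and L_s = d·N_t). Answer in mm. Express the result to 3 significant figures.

squared and ground ends: N_t = N_a + 2 = 21 + 2 = 23
L_s = d·N_t = 11.3 × 23 = 259.9 mm

260 mm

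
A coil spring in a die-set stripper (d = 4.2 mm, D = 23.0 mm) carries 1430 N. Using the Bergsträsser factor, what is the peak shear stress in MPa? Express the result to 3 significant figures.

1430 MPa

Spring index C = D/d = 23.0/4.2 = 5.4762
K_B = (4C+2)/(4C−3) = 23.905/18.905 = 1.2645
τ₀ = 8FD/(πd³) = 8·1430·23.0/(π·4.2³) = 263120/232.75 = 1130.5 MPa
τ_max = K·τ₀ = 1.2645 × 1130.5 = 1429.5 MPa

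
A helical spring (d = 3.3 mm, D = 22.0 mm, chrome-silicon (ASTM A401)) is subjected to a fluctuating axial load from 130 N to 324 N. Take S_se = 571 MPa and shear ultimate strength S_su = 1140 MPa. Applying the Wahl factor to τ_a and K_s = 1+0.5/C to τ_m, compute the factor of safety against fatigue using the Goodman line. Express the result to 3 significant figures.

1.52

C = D/d = 22.0/3.3 = 6.6667; K_W = (4C−1)/(4C−4)+0.615/C = 1.2246; K_s = 1+0.5/C = 1.0750
F_a = (F_max−F_min)/2 = 97 N; F_m = (F_max+F_min)/2 = 227 N
τ_a = K_W·8F_aD/(πd³) = 1.2246 × 151.21 = 185.18 MPa
τ_m = K_s·8F_mD/(πd³) = 1.0750 × 353.87 = 380.41 MPa
Goodman: 1/n_f = τ_a/S_se + τ_m/S_su = 185.18/571 + 380.41/1140 = 0.32430 + 0.33370 = 0.658
n_f = 1/0.658 = 1.52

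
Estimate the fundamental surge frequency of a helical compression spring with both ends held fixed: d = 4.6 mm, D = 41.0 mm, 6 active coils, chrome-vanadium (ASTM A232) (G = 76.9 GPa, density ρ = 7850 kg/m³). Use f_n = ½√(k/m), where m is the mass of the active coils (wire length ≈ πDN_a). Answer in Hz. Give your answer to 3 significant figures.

161 Hz

k = Gd⁴/(8D³N_a) = (76.9×10³)(4.6⁴)/(8·41.0³·6) = 10.408 N/mm = 10408 N/m
Wire length L = πDN_a = π·41.0·6 = 772.83 mm
m = ρ·(πd²/4)·L = 7850 × 16.619×10⁻⁶ m² × 0.77283 m = 0.10082 kg
f_n = ½√(k/m) = 0.5·√(10408/0.10082) = 0.5·√(1.0323e+05) = 160.65 Hz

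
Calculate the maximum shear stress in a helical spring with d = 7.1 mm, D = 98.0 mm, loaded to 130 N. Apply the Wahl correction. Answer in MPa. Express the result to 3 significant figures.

Spring index C = D/d = 98.0/7.1 = 13.8028
K_W = (4C−1)/(4C−4) + 0.615/C = 54.211/51.211 + 0.0446 = 1.1031
τ₀ = 8FD/(πd³) = 8·130·98.0/(π·7.1³) = 101920/1124.4 = 90.643 MPa
τ_max = K·τ₀ = 1.1031 × 90.643 = 99.992 MPa

100 MPa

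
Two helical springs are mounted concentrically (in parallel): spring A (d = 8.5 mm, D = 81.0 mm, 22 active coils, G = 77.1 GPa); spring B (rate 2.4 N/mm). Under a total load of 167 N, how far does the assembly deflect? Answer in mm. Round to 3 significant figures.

24.9 mm

k_A = Gd⁴/(8D³N_a) = (77.1×10³)(8.5⁴)/(8·81.0³·22) = 4.3029 N/mm
Parallel: k_eq = 4.3029 + 2.4 = 6.7029 N/mm
δ = F/k_eq = 167/6.7029 = 24.915 mm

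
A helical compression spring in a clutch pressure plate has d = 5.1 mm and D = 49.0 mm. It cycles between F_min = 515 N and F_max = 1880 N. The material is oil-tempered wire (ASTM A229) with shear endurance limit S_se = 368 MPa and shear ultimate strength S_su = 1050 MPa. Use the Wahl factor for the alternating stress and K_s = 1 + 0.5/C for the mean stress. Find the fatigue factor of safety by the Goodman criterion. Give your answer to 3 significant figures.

0.319

C = D/d = 49.0/5.1 = 9.6078; K_W = (4C−1)/(4C−4)+0.615/C = 1.1511; K_s = 1+0.5/C = 1.0520
F_a = (F_max−F_min)/2 = 682.5 N; F_m = (F_max+F_min)/2 = 1197.5 N
τ_a = K_W·8F_aD/(πd³) = 1.1511 × 641.99 = 739.02 MPa
τ_m = K_s·8F_mD/(πd³) = 1.0520 × 1126.4 = 1185 MPa
Goodman: 1/n_f = τ_a/S_se + τ_m/S_su = 739.02/368 + 1185/1050 = 2.00821 + 1.12861 = 3.1368
n_f = 1/3.1368 = 0.3188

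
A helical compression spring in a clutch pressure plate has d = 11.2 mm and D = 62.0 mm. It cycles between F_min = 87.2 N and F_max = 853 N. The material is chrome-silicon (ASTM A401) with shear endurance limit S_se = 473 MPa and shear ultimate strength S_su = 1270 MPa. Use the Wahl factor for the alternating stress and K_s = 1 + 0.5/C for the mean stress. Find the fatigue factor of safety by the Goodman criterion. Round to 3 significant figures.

6.19

C = D/d = 62.0/11.2 = 5.5357; K_W = (4C−1)/(4C−4)+0.615/C = 1.2765; K_s = 1+0.5/C = 1.0903
F_a = (F_max−F_min)/2 = 382.9 N; F_m = (F_max+F_min)/2 = 470.1 N
τ_a = K_W·8F_aD/(πd³) = 1.2765 × 43.029 = 54.925 MPa
τ_m = K_s·8F_mD/(πd³) = 1.0903 × 52.828 = 57.6 MPa
Goodman: 1/n_f = τ_a/S_se + τ_m/S_su = 54.925/473 + 57.6/1270 = 0.11612 + 0.04535 = 0.16147
n_f = 1/0.16147 = 6.193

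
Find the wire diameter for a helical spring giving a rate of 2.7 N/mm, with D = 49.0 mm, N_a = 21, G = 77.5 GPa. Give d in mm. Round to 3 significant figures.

5.12 mm

d = (8D³N_a·k / G)^(1/4) = (8·49.0³·21·2.7 / (77.5×10³))^0.25
  = (688.59)^0.25 = 5.1226 mm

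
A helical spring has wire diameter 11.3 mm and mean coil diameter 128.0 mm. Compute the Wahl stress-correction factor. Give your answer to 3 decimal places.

1.127

C = D/d = 128.0/11.3 = 11.3274
K_W = (4C−1)/(4C−4) + 0.615/C = 44.310/41.310 + 0.0543 = 1.1269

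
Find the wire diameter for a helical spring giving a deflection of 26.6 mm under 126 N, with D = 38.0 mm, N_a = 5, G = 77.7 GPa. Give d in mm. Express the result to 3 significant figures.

Required rate k = F/δ = 126/26.6 = 4.7368 N/mm
d = (8D³N_a·k / G)^(1/4) = (8·38.0³·5·4.7368 / (77.7×10³))^0.25
  = (133.81)^0.25 = 3.4011 mm

3.40 mm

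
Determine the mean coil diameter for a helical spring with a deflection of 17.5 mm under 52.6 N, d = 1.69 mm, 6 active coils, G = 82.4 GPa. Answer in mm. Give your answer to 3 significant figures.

16.7 mm

Required rate k = F/δ = 52.6/17.5 = 3.0057 N/mm
D = (Gd⁴/(8N_a·k))^(1/3) = (82.4×10³·1.69⁴/(8·6·3.0057))^(1/3)
  = (4658.92)^(1/3) = 16.7017 mm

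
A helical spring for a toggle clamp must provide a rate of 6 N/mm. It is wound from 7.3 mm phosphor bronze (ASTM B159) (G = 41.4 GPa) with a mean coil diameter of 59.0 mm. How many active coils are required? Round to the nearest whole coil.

N_a = Gd⁴/(8D³k) = (41.4×10³ × 7.3⁴)/(8 × 59.0³ × 6)
    = 1.17569e+08 / 9.85819e+06 = 11.93 → 12 coils

12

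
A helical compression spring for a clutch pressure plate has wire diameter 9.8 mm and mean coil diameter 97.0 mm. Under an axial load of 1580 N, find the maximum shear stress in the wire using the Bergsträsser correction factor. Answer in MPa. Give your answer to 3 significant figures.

Spring index C = D/d = 97.0/9.8 = 9.8980
K_B = (4C+2)/(4C−3) = 41.592/36.592 = 1.1366
τ₀ = 8FD/(πd³) = 8·1580·97.0/(π·9.8³) = 1.22608e+06/2956.8 = 414.66 MPa
τ_max = K·τ₀ = 1.1366 × 414.66 = 471.32 MPa

471 MPa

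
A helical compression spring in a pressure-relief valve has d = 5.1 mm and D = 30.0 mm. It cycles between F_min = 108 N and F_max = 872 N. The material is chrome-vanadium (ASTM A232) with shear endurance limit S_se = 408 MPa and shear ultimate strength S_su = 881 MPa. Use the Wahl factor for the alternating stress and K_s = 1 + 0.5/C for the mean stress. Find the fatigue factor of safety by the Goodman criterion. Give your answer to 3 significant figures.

0.975

C = D/d = 30.0/5.1 = 5.8824; K_W = (4C−1)/(4C−4)+0.615/C = 1.2582; K_s = 1+0.5/C = 1.0850
F_a = (F_max−F_min)/2 = 382 N; F_m = (F_max+F_min)/2 = 490 N
τ_a = K_W·8F_aD/(πd³) = 1.2582 × 220 = 276.79 MPa
τ_m = K_s·8F_mD/(πd³) = 1.0850 × 282.19 = 306.18 MPa
Goodman: 1/n_f = τ_a/S_se + τ_m/S_su = 276.79/408 + 306.18/881 = 0.67841 + 0.34754 = 1.0259
n_f = 1/1.0259 = 0.9747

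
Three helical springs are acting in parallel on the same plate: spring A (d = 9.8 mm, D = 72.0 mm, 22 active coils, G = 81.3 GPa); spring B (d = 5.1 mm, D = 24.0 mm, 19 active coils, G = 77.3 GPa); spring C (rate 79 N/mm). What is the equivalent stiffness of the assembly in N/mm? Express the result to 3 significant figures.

k_A = Gd⁴/(8D³N_a) = (81.3×10³)(9.8⁴)/(8·72.0³·22) = 11.415 N/mm
k_B = Gd⁴/(8D³N_a) = (77.3×10³)(5.1⁴)/(8·24.0³·19) = 24.888 N/mm
Parallel: k_eq = 11.415 + 24.888 + 79 = 115.3 N/mm

115 N/mm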